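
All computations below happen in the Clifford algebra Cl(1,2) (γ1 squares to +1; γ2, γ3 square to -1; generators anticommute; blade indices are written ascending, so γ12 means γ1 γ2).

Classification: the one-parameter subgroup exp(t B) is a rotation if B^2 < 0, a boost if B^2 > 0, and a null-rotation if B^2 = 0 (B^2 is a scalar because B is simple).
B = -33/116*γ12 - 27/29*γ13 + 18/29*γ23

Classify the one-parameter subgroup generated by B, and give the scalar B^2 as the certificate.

B^2 term by term: the squares give (-33/116)^2*(γ12)^2 + (-27/29)^2*(γ13)^2 + (18/29)^2*(γ23)^2 = 1089/13456*(+1) + 729/841*(+1) + 324/841*(-1) = 9/16 (each basis 2-blade squares to minus the product of its generators' squares); cross terms between blades sharing an index anticommute and cancel. So B^2 = 9/16.
Answer: boost, certificate B^2 = 9/16. Because 9/16 is invariant under every versor sandwich, the classification follows from its sign alone.


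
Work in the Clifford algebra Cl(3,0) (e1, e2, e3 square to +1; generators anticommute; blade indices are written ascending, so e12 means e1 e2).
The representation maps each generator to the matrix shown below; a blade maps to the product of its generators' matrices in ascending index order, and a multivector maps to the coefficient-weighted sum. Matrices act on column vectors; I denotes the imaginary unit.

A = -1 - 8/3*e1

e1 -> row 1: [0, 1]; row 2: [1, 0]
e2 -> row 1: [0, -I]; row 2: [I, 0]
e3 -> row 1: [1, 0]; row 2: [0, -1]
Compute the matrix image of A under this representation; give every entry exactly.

M = (-1)*1 + (-8/3)*rho(e1), summed entrywise (1 is the identity matrix):
Answer: row 1: [-1, -8/3]; row 2: [-8/3, -1]


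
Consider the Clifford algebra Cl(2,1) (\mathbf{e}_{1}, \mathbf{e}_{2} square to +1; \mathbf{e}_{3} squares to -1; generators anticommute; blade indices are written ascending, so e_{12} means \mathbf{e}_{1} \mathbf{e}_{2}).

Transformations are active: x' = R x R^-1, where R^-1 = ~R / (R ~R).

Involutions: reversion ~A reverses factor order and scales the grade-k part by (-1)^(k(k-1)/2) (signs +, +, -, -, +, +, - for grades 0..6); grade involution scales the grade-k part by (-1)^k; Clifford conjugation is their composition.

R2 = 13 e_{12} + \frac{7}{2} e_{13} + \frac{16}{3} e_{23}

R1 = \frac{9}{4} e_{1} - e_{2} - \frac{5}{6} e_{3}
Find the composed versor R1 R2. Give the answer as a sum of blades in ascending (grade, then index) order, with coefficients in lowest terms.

Distribute over the terms of R1 (each basis-blade product reordered to ascending indices, repeated generators contracted through their squares):
(\frac{9}{4} e_{1}) R2 = \frac{117}{4} e_{2} + \frac{63}{8} e_{3} + 12 e_{123}
(-e_{2}) R2 = 13 e_{1} - \frac{16}{3} e_{3} + \frac{7}{2} e_{123}
(-\frac{5}{6} e_{3}) R2 = -\frac{35}{12} e_{1} - \frac{40}{9} e_{2} - \frac{65}{6} e_{123}
Summing the partial products and collecting blades:
Answer: \frac{121}{12} e_{1} + \frac{893}{36} e_{2} + \frac{61}{24} e_{3} + \frac{14}{3} e_{123}


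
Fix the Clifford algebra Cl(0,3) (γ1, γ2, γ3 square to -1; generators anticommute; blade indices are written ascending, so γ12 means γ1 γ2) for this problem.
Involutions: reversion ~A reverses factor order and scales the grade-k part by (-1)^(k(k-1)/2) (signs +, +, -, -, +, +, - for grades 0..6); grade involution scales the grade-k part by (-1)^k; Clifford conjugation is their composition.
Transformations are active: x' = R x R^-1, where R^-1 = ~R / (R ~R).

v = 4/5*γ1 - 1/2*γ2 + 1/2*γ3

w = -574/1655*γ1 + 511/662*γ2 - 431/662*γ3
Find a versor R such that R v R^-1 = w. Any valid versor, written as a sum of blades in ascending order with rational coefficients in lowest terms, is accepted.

Here q(v) = q(w) = -57/50; the classical choice R = v + w = 150/331*γ1 + 90/331*γ2 - 50/331*γ3 then realises v -> w under the sandwich.
Answer: 150/331*γ1 + 90/331*γ2 - 50/331*γ3


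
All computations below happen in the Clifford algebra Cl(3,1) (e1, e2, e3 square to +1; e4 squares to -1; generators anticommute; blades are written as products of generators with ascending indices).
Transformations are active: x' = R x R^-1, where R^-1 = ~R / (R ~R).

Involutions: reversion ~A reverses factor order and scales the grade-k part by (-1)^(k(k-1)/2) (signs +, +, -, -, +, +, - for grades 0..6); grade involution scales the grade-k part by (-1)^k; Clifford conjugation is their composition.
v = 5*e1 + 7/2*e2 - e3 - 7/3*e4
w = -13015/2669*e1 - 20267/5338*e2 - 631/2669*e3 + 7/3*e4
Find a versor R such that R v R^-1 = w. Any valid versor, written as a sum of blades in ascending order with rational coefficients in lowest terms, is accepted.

The midline construction: v and w both square to 1181/36, so reflecting in their sum 330/2669*e1 - 792/2669*e2 - 3300/2669*e3 exchanges them.
Answer: 330/2669*e1 - 792/2669*e2 - 3300/2669*e3


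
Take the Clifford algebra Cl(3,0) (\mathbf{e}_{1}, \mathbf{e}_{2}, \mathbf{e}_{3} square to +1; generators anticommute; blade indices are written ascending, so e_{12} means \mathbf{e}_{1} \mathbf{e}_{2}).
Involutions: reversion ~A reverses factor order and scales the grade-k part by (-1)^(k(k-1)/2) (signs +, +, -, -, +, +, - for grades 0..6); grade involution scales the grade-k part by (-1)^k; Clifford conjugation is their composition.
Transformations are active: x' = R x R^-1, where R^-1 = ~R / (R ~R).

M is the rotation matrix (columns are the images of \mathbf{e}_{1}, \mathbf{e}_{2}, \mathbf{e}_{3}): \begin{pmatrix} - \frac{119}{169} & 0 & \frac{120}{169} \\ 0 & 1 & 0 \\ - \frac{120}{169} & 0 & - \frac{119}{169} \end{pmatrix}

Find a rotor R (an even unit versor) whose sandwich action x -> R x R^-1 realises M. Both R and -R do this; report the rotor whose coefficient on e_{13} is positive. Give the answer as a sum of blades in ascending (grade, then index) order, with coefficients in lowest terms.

Method: write R = a + b12*e_{12} + b13*e_{13} + b23*e_{23} with a^2 + b12^2 + b13^2 + b23^2 = 1 (so R^-1 = ~R). Expanding the columns R e_j ~R gives tr M = 4a^2 - 1 and, from the antisymmetric part, M21 - M12 = -4a*b12, M13 - M31 = 4a*b13, M32 - M23 = -4a*b23.
Here tr M = -\frac{69}{169}, so a^2 = (1 + tr M)/4 = \frac{25}{169} and a = ±\frac{5}{13}. Taking a = \frac{5}{13}: M21 - M12 = 0, M13 - M31 = \frac{240}{169}, M32 - M23 = 0, giving b12 = 0, b13 = \frac{12}{13}, b23 = 0, i.e. R = \frac{5}{13} + \frac{12}{13} e_{13}.
Its e_{13} coefficient is already positive.
Answer: \frac{5}{13} + \frac{12}{13} e_{13}. Why the constraint matters: R and -R act identically through the sandwich — M has trace -\frac{69}{169} either way — so only the sign condition on e_{13} picks one of the two preimages.


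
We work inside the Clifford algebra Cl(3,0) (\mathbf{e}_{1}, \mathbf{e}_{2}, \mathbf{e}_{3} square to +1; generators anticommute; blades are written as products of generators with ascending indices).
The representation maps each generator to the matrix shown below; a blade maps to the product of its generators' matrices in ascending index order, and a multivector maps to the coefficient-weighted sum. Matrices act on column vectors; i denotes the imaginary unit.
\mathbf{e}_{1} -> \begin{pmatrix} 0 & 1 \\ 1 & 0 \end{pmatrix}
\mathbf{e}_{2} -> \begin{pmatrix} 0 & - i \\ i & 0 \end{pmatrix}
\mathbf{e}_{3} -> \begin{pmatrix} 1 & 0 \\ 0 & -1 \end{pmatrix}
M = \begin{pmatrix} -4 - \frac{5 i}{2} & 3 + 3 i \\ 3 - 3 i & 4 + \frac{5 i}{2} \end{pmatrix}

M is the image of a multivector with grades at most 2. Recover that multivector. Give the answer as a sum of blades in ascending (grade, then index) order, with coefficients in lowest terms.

Method: 1, rho(e_{1}), rho(e_{2}), rho(e_{3}) form a trace-orthogonal basis of the 2x2 complex matrices (tr(X Y) = 2 if X = Y, else 0), so M = m0*1 + m1*rho(e_{1}) + m2*rho(e_{2}) + m3*rho(e_{3}) with m0 = tr(M)/2 = 0, m1 = tr(M rho(e_{1}))/2 = 3, m2 = tr(M rho(e_{2}))/2 = -3, m3 = tr(M rho(e_{3}))/2 = -4 - \frac{5 i}{2}.
Multiplying table entries, the bivector images are rho(e_{1} e_{2}) = i*rho(e_{3}), rho(e_{1} e_{3}) = -i*rho(e_{2}), rho(e_{2} e_{3}) = i*rho(e_{1}); with real blade coefficients the real parts of m0..m3 are the coefficients of 1, e_{1}, e_{2}, e_{3} and the imaginary parts give the bivectors (e_{2} e_{3}: Im m1, e_{1} e_{3}: -Im m2, e_{1} e_{2}: Im m3).
Answer: 3 e_{1} - 3 e_{2} - 4 e_{3} - \frac{5}{2} e_{1} e_{2}


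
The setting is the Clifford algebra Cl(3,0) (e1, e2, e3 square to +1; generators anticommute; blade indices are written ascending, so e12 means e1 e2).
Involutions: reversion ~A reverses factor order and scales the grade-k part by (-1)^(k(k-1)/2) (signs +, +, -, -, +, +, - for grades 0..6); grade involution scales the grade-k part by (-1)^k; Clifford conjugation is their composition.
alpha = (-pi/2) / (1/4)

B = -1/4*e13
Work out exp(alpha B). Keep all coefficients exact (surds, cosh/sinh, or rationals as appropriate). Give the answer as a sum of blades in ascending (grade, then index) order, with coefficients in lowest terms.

B^2 = (-1/4)^2*(e13)^2 = 1/16*(-1) = -1/16 (a basis 2-blade squares to minus the product of its generators' squares).
B^2 = -1/16 — since the square is negative, the closed form is circular: l = 1/4, alpha*l = -pi/2, so exp(alpha B) = cos(-pi/2) + (sin(-pi/2)/(1/4))*B = 0 + (-4)*B.
Answer: e13


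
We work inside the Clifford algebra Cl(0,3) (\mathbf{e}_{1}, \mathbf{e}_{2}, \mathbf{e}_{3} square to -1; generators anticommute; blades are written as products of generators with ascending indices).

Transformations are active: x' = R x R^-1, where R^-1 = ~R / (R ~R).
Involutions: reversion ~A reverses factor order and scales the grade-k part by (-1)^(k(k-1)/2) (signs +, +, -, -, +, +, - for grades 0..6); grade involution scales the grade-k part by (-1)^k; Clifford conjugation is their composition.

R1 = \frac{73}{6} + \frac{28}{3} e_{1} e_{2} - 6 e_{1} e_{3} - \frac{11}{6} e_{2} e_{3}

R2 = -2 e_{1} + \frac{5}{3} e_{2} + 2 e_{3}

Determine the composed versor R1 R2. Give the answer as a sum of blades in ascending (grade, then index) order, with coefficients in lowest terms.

Distribute over the terms of R2 (each basis-blade product reordered to ascending indices, repeated generators contracted through their squares):
R1 (-2 e_{1}) = -\frac{73}{3} e_{1} - \frac{56}{3} e_{2} + 12 e_{3} + \frac{11}{3} e_{1} e_{2} e_{3}
R1 (\frac{5}{3} e_{2}) = -\frac{140}{9} e_{1} + \frac{365}{18} e_{2} - \frac{55}{18} e_{3} + 10 e_{1} e_{2} e_{3}
R1 (2 e_{3}) = 12 e_{1} + \frac{11}{3} e_{2} + \frac{73}{3} e_{3} + \frac{56}{3} e_{1} e_{2} e_{3}
Summing the partial products and collecting blades:
Answer: -\frac{251}{9} e_{1} + \frac{95}{18} e_{2} + \frac{599}{18} e_{3} + \frac{97}{3} e_{1} e_{2} e_{3}


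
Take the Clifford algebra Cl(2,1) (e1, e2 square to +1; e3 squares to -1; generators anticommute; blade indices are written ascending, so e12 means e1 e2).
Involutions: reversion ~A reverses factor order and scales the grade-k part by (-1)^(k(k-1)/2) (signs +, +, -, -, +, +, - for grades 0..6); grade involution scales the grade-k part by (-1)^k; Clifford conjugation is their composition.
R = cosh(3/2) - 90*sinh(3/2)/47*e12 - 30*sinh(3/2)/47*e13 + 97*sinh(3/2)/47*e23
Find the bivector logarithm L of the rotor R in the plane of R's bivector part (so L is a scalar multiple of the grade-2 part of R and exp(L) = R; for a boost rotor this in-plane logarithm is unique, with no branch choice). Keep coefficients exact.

The scalar part of R is cosh(3/2), so cosh pins the rapidity up to sign — the sign comes from the bivector part; dividing that part by sinh of the rapidity yields the plane, and the in-plane L = rapidity * plane is unique because the two sign choices cancel.
Concretely: cosh(rapidity) = cosh(3/2) gives rapidity = ±3/2, and since rapidity/sinh(rapidity) is even the sign is immaterial: L = (rapidity/sinh(rapidity)) * <R>_2 = (3/(2*sinh(3/2))) * <R>_2.
Answer: -135/47*e12 - 45/47*e13 + 291/94*e23


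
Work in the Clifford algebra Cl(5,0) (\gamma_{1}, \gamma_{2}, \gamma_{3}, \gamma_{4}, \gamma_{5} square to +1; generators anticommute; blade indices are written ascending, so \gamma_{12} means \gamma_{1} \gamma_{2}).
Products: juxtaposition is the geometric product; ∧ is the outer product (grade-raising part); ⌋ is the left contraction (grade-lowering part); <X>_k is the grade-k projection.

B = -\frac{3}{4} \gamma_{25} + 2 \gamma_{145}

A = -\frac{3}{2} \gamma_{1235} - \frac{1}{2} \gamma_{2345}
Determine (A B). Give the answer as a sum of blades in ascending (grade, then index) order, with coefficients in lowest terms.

step 1: \frac{9}{8} \gamma_{13} - \frac{3}{8} \gamma_{34} + \gamma_{123} - 3 \gamma_{234}
Answer: \frac{9}{8} \gamma_{13} - \frac{3}{8} \gamma_{34} + \gamma_{123} - 3 \gamma_{234}


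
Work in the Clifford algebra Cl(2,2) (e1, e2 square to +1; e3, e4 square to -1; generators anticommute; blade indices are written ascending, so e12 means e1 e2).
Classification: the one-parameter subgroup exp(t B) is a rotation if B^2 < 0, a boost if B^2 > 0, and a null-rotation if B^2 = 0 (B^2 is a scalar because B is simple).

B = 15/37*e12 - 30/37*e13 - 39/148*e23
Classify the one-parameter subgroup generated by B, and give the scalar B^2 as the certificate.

B^2 term by term: the squares give (15/37)^2*(e12)^2 + (-30/37)^2*(e13)^2 + (-39/148)^2*(e23)^2 = 225/1369*(-1) + 900/1369*(+1) + 1521/21904*(+1) = 9/16 (each basis 2-blade squares to minus the product of its generators' squares); cross terms between blades sharing an index anticommute and cancel. So B^2 = 9/16.
Answer: boost, certificate B^2 = 9/16. Key observation: B^2 = 9/16 is a conjugation invariant, so its sign decides the class regardless of the surface form of B.


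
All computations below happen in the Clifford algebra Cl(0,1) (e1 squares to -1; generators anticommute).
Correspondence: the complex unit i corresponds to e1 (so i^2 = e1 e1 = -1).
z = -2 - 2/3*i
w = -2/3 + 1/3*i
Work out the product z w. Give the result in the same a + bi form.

In blades: z = -2 - 2/3*e1, w = -2/3 + 1/3*e1.
Distribute z over w term by term (generator squares from the signature, products reordered to ascending indices): (-2)*w = 4/3 - 2/3*e1; (-2/3*e1)*w = 2/9 + 4/9*e1.
Sum: 14/9 - 2/9*e1; translating back through the correspondence:
Answer: 14/9 - 2/9*i


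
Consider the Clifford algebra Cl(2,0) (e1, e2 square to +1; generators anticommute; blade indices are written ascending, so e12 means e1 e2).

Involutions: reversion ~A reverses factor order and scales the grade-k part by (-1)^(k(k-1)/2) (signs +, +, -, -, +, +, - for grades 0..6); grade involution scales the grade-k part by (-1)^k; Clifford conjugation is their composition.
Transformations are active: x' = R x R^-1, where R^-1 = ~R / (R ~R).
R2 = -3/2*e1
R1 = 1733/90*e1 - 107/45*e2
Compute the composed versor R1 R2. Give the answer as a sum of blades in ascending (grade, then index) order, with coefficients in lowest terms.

Distribute over the terms of R2 (each basis-blade product reordered to ascending indices, repeated generators contracted through their squares):
R1 (-3/2*e1) = -1733/60 - 107/30*e12
Answer: -1733/60 - 107/30*e12


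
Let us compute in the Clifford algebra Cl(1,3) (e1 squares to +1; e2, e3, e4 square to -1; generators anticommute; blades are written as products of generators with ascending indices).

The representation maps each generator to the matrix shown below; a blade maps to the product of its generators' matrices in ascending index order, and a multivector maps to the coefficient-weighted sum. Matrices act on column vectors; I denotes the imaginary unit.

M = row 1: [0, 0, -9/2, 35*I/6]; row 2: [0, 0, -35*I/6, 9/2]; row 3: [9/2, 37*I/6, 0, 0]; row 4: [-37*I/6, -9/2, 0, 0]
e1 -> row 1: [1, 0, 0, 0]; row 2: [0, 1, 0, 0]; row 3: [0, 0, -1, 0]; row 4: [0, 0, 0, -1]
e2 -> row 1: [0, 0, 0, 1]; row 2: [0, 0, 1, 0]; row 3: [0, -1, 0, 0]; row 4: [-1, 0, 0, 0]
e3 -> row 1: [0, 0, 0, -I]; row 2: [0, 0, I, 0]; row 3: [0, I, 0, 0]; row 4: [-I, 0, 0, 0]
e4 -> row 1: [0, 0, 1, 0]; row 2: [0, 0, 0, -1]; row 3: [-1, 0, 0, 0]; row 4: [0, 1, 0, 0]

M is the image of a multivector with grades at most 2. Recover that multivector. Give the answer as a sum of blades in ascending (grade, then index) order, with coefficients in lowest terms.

Method: the blade images are trace-orthogonal — tr(rho(e_A) rho(e_B)^-1) = 4 if A = B and 0 otherwise — and rho(e_A)^-1 = (e_A)^2 * rho(e_A) with (e_A)^2 = +1 or -1, so the coefficient of e_A in the preimage is (e_A)^2 * tr(M rho(e_A))/4.
Nonzero projections over blades of grade <= 2: e3: (e3)^2 = -1, tr(M rho(e3)) = -2/3, coefficient 1/6; e4: (e4)^2 = -1, tr(M rho(e4)) = 18, coefficient -9/2; e1 e3: (e1 e3)^2 = +1, tr(M rho(e1 e3)) = -24, coefficient -6. Every other blade of grade <= 2 projects to 0.
Answer: 1/6*e3 - 9/2*e4 - 6*e1 e3


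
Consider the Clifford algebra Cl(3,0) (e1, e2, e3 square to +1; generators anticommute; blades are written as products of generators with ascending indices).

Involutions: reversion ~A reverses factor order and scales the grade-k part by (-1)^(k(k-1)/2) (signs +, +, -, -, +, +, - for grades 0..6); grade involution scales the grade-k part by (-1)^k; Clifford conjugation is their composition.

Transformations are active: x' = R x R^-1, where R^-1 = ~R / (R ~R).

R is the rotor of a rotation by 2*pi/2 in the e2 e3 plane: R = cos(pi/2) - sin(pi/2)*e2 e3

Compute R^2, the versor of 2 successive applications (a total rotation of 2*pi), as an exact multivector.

Because a rotor carries half the rotation angle, composing 2 copies of this e2 e3-plane rotor multiplies the phase: 2*(pi/2) = pi, hence R^2 = cos(pi) - sin(pi)*e2 e3.
cos(pi) = -1 and sin(pi) = 0, so R^2 = -1. The total rotation 2*pi is 1 full turn, so every vector returns to itself, yet the rotor is -1, on the OTHER sheet of the double cover (an odd number of 2*pi turns).
Answer: -1


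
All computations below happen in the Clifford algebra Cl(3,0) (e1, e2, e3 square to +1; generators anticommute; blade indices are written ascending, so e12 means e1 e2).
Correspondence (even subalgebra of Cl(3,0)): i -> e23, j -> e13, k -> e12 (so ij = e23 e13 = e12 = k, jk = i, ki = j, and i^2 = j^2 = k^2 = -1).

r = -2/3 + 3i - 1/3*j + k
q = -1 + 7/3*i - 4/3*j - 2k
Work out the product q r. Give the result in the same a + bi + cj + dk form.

In blades: q = -1 - 2*e12 - 4/3*e13 + 7/3*e23, r = -2/3 + e12 - 1/3*e13 + 3*e23.
Distribute q over r term by term (generator squares from the signature, products reordered to ascending indices): (-1)*r = 2/3 - e12 + 1/3*e13 - 3*e23; (-2*e12)*r = 2 + 4/3*e12 - 6*e13 - 2/3*e23; (-4/3*e13)*r = -4/9 + 4*e12 + 8/9*e13 - 4/3*e23; (7/3*e23)*r = -7 - 7/9*e12 - 7/3*e13 - 14/9*e23.
Sum: -43/9 + 32/9*e12 - 64/9*e13 - 59/9*e23; translating back through the correspondence:
Answer: -43/9 - 59/9*i - 64/9*j + 32/9*k


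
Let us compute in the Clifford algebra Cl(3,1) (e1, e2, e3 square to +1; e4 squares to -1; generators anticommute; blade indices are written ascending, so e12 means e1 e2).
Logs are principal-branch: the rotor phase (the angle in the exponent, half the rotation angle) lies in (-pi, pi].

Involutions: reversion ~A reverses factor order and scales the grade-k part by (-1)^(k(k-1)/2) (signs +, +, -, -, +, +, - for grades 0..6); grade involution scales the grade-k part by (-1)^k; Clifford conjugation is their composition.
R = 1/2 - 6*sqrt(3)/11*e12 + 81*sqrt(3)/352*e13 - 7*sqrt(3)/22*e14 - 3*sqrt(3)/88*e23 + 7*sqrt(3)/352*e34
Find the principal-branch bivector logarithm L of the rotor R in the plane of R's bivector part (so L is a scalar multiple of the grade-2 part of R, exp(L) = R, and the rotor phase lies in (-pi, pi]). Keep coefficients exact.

The scalar part of R is 1/2, and that scalar determines the rotor phase on the principal branch; recovering the unit plane as bivector-part over sine of the phase gives L = phase * plane.
Concretely: cos(phase) = 1/2 gives phase = ±pi/3, and since phase/sin(phase) is even the sign is immaterial: L = (phase/sin(phase)) * <R>_2 = (2*sqrt(3)*pi/9) * <R>_2.
Answer: -4*pi/11*e12 + 27*pi/176*e13 - 7*pi/33*e14 - pi/44*e23 + 7*pi/528*e34


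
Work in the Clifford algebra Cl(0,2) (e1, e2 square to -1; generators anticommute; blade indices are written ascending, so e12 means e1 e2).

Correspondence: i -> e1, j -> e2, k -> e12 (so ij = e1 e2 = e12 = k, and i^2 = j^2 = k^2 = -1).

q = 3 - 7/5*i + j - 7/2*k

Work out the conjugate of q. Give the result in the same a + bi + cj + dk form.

In blades: q = 3 - 7/5*e1 + e2 - 7/2*e12.
Conjugation here is Clifford conjugation: the scalar is fixed and the grade-1 and grade-2 blades all flip sign, giving 3 + 7/5*e1 - e2 + 7/2*e12; translating back:
Answer: 3 + 7/5*i - j + 7/2*k


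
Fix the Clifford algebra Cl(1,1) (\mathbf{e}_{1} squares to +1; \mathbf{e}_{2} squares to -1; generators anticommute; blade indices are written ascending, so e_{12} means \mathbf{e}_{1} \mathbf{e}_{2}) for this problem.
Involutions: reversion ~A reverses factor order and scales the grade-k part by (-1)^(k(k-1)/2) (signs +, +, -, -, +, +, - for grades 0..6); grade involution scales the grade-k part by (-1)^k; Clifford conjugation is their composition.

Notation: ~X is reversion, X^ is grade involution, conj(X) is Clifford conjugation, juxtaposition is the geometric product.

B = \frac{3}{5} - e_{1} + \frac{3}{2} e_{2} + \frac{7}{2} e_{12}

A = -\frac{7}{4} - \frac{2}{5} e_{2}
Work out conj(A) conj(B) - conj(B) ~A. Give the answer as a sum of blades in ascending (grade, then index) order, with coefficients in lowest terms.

first term: -\frac{9}{20} - \frac{63}{20} e_{1} + \frac{573}{200} e_{2} + \frac{229}{40} e_{12}
second term: -\frac{33}{20} - \frac{63}{20} e_{1} + \frac{477}{200} e_{2} + \frac{229}{40} e_{12}
Answer: \frac{6}{5} + \frac{12}{25} e_{2}


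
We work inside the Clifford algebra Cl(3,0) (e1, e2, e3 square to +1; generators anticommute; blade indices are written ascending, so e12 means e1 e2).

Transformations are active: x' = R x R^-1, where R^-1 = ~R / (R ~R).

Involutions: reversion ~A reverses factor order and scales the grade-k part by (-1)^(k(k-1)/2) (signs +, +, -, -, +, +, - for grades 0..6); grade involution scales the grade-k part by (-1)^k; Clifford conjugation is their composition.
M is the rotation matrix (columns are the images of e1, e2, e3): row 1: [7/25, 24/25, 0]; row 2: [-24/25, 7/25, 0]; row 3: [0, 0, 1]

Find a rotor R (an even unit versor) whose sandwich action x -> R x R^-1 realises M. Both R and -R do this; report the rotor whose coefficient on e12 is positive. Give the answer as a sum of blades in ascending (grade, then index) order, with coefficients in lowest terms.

Method: write R = a + b12*e12 + b13*e13 + b23*e23 with a^2 + b12^2 + b13^2 + b23^2 = 1 (so R^-1 = ~R). Expanding the columns R e_j ~R gives tr M = 4a^2 - 1 and, from the antisymmetric part, M21 - M12 = -4a*b12, M13 - M31 = 4a*b13, M32 - M23 = -4a*b23.
Here tr M = 39/25, so a^2 = (1 + tr M)/4 = 16/25 and a = ±4/5. Taking a = 4/5: M21 - M12 = -48/25, M13 - M31 = 0, M32 - M23 = 0, giving b12 = 3/5, b13 = 0, b23 = 0, i.e. R = 4/5 + 3/5*e12.
Its e12 coefficient is already positive.
Answer: 4/5 + 3/5*e12. Uniqueness: Spin(3) -> SO(3) maps R and -R to the same rotation of trace 39/25; fixing the sign of the e12 coefficient removes the ambiguity.


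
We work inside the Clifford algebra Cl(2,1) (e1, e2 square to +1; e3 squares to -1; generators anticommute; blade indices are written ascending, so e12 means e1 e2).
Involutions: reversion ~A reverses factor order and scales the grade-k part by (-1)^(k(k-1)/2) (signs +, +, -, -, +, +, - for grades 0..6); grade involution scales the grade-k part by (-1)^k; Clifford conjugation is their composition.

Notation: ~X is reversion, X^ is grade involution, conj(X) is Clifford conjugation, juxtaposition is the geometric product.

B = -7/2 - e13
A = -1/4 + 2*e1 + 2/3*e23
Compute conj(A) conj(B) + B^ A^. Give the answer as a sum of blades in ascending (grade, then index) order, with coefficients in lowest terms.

first term: 7/8 + 7*e1 - 2*e3 + 2/3*e12 - 1/4*e13 + 7/3*e23
second term: 7/8 + 7*e1 - 2*e3 - 2/3*e12 + 1/4*e13 - 7/3*e23
Answer: 7/4 + 14*e1 - 4*e3


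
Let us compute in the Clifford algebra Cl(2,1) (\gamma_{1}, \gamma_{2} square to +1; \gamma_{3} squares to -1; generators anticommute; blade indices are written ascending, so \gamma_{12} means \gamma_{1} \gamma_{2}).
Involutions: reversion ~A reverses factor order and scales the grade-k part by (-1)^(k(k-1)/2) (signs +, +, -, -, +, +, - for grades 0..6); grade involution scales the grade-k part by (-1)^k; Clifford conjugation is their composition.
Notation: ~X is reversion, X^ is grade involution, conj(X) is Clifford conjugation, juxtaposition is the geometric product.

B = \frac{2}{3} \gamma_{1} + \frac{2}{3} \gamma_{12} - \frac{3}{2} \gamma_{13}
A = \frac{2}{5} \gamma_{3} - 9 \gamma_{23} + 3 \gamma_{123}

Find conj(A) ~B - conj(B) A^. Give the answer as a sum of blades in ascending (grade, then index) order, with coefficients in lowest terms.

first term: -\frac{3}{5} \gamma_{1} - \frac{9}{2} \gamma_{2} + 2 \gamma_{3} - \frac{27}{2} \gamma_{12} + \frac{94}{15} \gamma_{13} + 2 \gamma_{23} + \frac{94}{15} \gamma_{123}
second term: \frac{3}{5} \gamma_{1} + \frac{9}{2} \gamma_{2} - 2 \gamma_{3} - \frac{27}{2} \gamma_{12} + \frac{94}{15} \gamma_{13} + 2 \gamma_{23} + \frac{94}{15} \gamma_{123}
Answer: -\frac{6}{5} \gamma_{1} - 9 \gamma_{2} + 4 \gamma_{3}


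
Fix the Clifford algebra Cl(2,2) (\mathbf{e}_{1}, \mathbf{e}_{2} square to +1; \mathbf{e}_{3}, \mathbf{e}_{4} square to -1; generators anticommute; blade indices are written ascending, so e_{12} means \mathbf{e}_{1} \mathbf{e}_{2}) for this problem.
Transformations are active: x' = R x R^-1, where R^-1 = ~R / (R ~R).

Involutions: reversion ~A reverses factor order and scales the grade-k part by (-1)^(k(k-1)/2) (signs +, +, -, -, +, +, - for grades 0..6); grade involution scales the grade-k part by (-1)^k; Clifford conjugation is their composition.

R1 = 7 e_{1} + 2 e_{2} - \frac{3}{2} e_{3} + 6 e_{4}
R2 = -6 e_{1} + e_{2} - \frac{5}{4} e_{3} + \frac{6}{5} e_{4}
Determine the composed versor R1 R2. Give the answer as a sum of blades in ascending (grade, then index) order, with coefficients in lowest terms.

Distribute over the terms of R1 (each basis-blade product reordered to ascending indices, repeated generators contracted through their squares):
(7 e_{1}) R2 = -42 + 7 e_{12} - \frac{35}{4} e_{13} + \frac{42}{5} e_{14}
(2 e_{2}) R2 = 2 + 12 e_{12} - \frac{5}{2} e_{23} + \frac{12}{5} e_{24}
(-\frac{3}{2} e_{3}) R2 = -\frac{15}{8} - 9 e_{13} + \frac{3}{2} e_{23} - \frac{9}{5} e_{34}
(6 e_{4}) R2 = -\frac{36}{5} + 36 e_{14} - 6 e_{24} + \frac{15}{2} e_{34}
Summing the partial products and collecting blades:
Answer: -\frac{1963}{40} + 19 e_{12} - \frac{71}{4} e_{13} + \frac{222}{5} e_{14} - e_{23} - \frac{18}{5} e_{24} + \frac{57}{10} e_{34}


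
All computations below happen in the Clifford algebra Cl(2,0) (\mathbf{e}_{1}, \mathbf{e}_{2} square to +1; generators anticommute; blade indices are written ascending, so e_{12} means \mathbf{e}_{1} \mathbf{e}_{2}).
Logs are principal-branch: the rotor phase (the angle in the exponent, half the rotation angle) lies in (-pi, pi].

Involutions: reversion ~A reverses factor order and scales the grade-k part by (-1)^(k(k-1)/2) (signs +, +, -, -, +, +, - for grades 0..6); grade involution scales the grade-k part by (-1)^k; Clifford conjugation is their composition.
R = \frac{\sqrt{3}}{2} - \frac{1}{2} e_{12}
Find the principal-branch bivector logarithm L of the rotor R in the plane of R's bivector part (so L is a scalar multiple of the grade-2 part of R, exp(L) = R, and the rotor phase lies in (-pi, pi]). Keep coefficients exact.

The scalar part of R is \frac{\sqrt{3}}{2}, which fixes the principal-branch rotor phase; the unit plane is then the bivector part divided by the sine of that phase, and L is that plane scaled by the phase.
Concretely: cos(phase) = \frac{\sqrt{3}}{2} gives phase = ±\frac{\pi}{6}, and since phase/sin(phase) is even the sign is immaterial: L = (phase/sin(phase)) * <R>_2 = (\frac{\pi}{3}) * <R>_2.
Answer: - \frac{\pi}{6} e_{12}


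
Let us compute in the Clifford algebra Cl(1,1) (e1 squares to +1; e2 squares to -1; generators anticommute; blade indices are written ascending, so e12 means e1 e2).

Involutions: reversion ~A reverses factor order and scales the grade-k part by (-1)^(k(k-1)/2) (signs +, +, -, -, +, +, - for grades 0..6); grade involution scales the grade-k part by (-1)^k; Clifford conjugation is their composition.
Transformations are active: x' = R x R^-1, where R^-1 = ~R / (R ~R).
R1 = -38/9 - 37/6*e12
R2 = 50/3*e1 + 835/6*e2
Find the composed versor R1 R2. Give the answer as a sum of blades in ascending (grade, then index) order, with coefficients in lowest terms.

Distribute over the terms of R1 (each basis-blade product reordered to ascending indices, repeated generators contracted through their squares):
(-38/9) R2 = -1900/27*e1 - 15865/27*e2
(-37/6*e12) R2 = 30895/36*e1 + 925/9*e2
Summing the partial products and collecting blades:
Answer: 85085/108*e1 - 13090/27*e2


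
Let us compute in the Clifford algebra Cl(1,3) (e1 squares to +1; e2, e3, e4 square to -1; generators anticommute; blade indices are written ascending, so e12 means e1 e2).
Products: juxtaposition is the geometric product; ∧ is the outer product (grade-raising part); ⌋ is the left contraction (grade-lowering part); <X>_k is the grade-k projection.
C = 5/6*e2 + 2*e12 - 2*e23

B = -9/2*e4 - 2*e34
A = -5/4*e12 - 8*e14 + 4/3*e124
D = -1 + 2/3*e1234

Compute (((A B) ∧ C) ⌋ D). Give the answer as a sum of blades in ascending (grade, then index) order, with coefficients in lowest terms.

step 1: -36*e1 + 6*e12 + 16*e13 - 8/3*e123 + 45/8*e124 + 5/2*e1234
step 2: -30*e12 + 176/3*e123
step 3: -352/9*e4 - 20*e34
Answer: -352/9*e4 - 20*e34


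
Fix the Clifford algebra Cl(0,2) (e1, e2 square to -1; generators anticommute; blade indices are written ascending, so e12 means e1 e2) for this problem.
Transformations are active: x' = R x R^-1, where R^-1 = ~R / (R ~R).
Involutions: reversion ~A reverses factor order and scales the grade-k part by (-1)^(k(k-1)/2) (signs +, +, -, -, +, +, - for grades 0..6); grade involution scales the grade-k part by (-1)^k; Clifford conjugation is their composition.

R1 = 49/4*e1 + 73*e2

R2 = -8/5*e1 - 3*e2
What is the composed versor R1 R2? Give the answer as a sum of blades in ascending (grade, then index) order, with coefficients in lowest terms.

Distribute over the terms of R1 (each basis-blade product reordered to ascending indices, repeated generators contracted through their squares):
(49/4*e1) R2 = 98/5 - 147/4*e12
(73*e2) R2 = 219 + 584/5*e12
Summing the partial products and collecting blades:
Answer: 1193/5 + 1601/20*e12


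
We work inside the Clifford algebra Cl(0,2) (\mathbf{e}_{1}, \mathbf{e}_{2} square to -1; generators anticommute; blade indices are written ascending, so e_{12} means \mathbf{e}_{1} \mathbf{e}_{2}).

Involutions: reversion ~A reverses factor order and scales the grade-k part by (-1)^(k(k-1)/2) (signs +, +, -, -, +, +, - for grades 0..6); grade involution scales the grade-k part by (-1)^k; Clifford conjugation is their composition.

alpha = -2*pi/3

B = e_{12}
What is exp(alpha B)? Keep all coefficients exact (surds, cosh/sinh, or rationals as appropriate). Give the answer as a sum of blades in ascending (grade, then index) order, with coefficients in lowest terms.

B^2 = (1)^2*(e_{12})^2 = 1*(-1) = -1 (a basis 2-blade squares to minus the product of its generators' squares).
B^2 = -1 — since the square is negative, the closed form is circular: l = 1, alpha*l = - \frac{2 \pi}{3}, so exp(alpha B) = cos(- \frac{2 \pi}{3}) + (sin(- \frac{2 \pi}{3})/1)*B = - \frac{1}{2} + (- \frac{\sqrt{3}}{2})*B.
Answer: - \frac{1}{2} - \frac{\sqrt{3}}{2} e_{12}


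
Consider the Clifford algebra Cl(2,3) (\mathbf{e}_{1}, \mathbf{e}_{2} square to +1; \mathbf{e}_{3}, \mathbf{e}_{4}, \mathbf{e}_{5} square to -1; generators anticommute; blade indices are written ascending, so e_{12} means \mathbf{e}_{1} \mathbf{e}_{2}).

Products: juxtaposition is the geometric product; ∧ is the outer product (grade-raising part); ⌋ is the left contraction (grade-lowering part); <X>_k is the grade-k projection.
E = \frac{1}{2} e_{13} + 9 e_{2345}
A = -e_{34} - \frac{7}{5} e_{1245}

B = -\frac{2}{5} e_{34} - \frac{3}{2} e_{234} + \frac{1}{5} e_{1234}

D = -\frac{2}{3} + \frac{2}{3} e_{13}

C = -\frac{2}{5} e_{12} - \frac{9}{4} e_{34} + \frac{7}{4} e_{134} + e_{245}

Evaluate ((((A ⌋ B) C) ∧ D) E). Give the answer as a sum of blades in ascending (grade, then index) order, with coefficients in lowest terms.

step 1: -\frac{2}{5} - \frac{3}{2} e_{2} + \frac{1}{5} e_{12}
step 2: \frac{2}{25} - \frac{3}{5} e_{1} + \frac{4}{25} e_{12} + \frac{9}{10} e_{34} - \frac{3}{2} e_{45} - \frac{7}{10} e_{134} + \frac{1}{5} e_{145} + \frac{121}{40} e_{234} - \frac{2}{5} e_{245} + \frac{87}{40} e_{1234}
step 3: -\frac{4}{75} + \frac{2}{5} e_{1} - \frac{8}{75} e_{12} + \frac{4}{75} e_{13} - \frac{3}{5} e_{34} + e_{45} + \frac{7}{15} e_{134} - \frac{2}{15} e_{145} - \frac{121}{60} e_{234} + \frac{4}{15} e_{245} - \frac{29}{20} e_{1234} - e_{1345} + \frac{4}{15} e_{12345}
step 4: \frac{2}{75} - \frac{12}{5} e_{1} - \frac{11}{5} e_{3} + \frac{7}{30} e_{4} + \frac{363}{20} e_{5} + 9 e_{12} - \frac{2}{75} e_{13} - \frac{3}{10} e_{14} + \frac{261}{20} e_{15} - \frac{671}{75} e_{23} + \frac{29}{40} e_{24} + \frac{27}{5} e_{25} - \frac{1}{2} e_{45} + \frac{6}{5} e_{123} + \frac{121}{120} e_{124} - \frac{21}{5} e_{125} - \frac{2}{15} e_{245} - \frac{1}{15} e_{345} + \frac{12}{25} e_{1245} - \frac{23}{50} e_{1345} - \frac{12}{25} e_{2345} + \frac{52}{15} e_{12345}
Answer: \frac{2}{75} - \frac{12}{5} e_{1} - \frac{11}{5} e_{3} + \frac{7}{30} e_{4} + \frac{363}{20} e_{5} + 9 e_{12} - \frac{2}{75} e_{13} - \frac{3}{10} e_{14} + \frac{261}{20} e_{15} - \frac{671}{75} e_{23} + \frac{29}{40} e_{24} + \frac{27}{5} e_{25} - \frac{1}{2} e_{45} + \frac{6}{5} e_{123} + \frac{121}{120} e_{124} - \frac{21}{5} e_{125} - \frac{2}{15} e_{245} - \frac{1}{15} e_{345} + \frac{12}{25} e_{1245} - \frac{23}{50} e_{1345} - \frac{12}{25} e_{2345} + \frac{52}{15} e_{12345}


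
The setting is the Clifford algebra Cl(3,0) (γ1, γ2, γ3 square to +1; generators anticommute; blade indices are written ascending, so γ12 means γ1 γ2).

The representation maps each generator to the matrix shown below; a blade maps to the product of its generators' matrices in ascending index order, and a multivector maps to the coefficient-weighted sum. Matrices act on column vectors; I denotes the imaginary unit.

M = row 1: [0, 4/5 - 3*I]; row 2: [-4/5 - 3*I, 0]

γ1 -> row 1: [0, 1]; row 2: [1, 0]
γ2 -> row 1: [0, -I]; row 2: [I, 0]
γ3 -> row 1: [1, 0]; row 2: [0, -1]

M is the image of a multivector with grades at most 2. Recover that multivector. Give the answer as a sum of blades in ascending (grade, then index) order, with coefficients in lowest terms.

Method: 1, rho(γ1), rho(γ2), rho(γ3) form a trace-orthogonal basis of the 2x2 complex matrices (tr(X Y) = 2 if X = Y, else 0), so M = m0*1 + m1*rho(γ1) + m2*rho(γ2) + m3*rho(γ3) with m0 = tr(M)/2 = 0, m1 = tr(M rho(γ1))/2 = -3*I, m2 = tr(M rho(γ2))/2 = 4*I/5, m3 = tr(M rho(γ3))/2 = 0.
Multiplying table entries, the bivector images are rho(γ12) = I*rho(γ3), rho(γ13) = -I*rho(γ2), rho(γ23) = I*rho(γ1); with real blade coefficients the real parts of m0..m3 are the coefficients of 1, γ1, γ2, γ3 and the imaginary parts give the bivectors (γ23: Im m1, γ13: -Im m2, γ12: Im m3).
Answer: -4/5*γ13 - 3*γ23


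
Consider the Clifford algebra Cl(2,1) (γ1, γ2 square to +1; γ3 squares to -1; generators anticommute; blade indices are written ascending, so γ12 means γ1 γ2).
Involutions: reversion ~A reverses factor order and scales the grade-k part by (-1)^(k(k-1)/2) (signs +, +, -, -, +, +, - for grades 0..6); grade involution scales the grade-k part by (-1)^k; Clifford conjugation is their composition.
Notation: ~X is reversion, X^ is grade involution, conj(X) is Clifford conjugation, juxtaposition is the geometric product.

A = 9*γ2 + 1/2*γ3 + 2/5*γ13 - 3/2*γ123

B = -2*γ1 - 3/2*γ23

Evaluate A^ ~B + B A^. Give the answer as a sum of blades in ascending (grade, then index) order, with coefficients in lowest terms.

first term: 9/4*γ1 - 3/4*γ2 - 127/10*γ3 - 87/5*γ12 - γ13 - 3*γ23
second term: -9/4*γ1 - 3/4*γ2 - 143/10*γ3 + 93/5*γ12 + γ13 - 3*γ23
Answer: -3/2*γ2 - 27*γ3 + 6/5*γ12 - 6*γ23


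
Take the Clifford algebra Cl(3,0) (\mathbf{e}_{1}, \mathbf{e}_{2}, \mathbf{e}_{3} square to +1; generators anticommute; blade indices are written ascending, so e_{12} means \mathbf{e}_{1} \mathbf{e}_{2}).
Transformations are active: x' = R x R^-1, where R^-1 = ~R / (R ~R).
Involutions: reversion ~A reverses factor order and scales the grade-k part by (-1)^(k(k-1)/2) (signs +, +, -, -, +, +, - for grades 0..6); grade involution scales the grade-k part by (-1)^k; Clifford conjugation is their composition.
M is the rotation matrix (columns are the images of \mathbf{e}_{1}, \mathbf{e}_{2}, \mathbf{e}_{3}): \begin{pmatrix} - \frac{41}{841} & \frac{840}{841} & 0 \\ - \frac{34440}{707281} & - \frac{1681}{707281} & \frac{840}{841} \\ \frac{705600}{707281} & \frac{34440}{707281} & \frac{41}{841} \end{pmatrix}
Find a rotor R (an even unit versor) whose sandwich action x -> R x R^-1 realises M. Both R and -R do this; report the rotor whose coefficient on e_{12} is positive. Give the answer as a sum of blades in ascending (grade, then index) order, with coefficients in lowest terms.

Method: write R = a + b12*e_{12} + b13*e_{13} + b23*e_{23} with a^2 + b12^2 + b13^2 + b23^2 = 1 (so R^-1 = ~R). Expanding the columns R e_j ~R gives tr M = 4a^2 - 1 and, from the antisymmetric part, M21 - M12 = -4a*b12, M13 - M31 = 4a*b13, M32 - M23 = -4a*b23.
Here tr M = -\frac{1681}{707281}, so a^2 = (1 + tr M)/4 = \frac{176400}{707281} and a = ±\frac{420}{841}. Taking a = \frac{420}{841}: M21 - M12 = -\frac{740880}{707281}, M13 - M31 = -\frac{705600}{707281}, M32 - M23 = -\frac{672000}{707281}, giving b12 = \frac{441}{841}, b13 = -\frac{420}{841}, b23 = \frac{400}{841}, i.e. R = \frac{420}{841} + \frac{441}{841} e_{12} - \frac{420}{841} e_{13} + \frac{400}{841} e_{23}.
Its e_{12} coefficient is already positive.
Answer: \frac{420}{841} + \frac{441}{841} e_{12} - \frac{420}{841} e_{13} + \frac{400}{841} e_{23}. Why the constraint matters: R and -R act identically through the sandwich — M has trace -\frac{1681}{707281} either way — so only the sign condition on e_{12} picks one of the two preimages.


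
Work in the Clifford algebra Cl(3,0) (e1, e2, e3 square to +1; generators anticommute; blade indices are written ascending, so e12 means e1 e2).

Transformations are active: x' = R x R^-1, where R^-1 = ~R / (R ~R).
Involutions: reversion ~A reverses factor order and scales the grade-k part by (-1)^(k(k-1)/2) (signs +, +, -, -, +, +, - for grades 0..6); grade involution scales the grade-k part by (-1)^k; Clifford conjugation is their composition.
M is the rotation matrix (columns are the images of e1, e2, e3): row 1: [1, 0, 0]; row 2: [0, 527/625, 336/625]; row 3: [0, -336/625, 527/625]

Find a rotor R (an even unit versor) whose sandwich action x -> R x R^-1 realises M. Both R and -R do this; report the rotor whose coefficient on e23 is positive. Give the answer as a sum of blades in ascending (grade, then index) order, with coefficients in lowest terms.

Method: write R = a + b12*e12 + b13*e13 + b23*e23 with a^2 + b12^2 + b13^2 + b23^2 = 1 (so R^-1 = ~R). Expanding the columns R e_j ~R gives tr M = 4a^2 - 1 and, from the antisymmetric part, M21 - M12 = -4a*b12, M13 - M31 = 4a*b13, M32 - M23 = -4a*b23.
Here tr M = 1679/625, so a^2 = (1 + tr M)/4 = 576/625 and a = ±24/25. Taking a = 24/25: M21 - M12 = 0, M13 - M31 = 0, M32 - M23 = -672/625, giving b12 = 0, b13 = 0, b23 = 7/25, i.e. R = 24/25 + 7/25*e23.
Its e23 coefficient is already positive.
Answer: 24/25 + 7/25*e23. Note: both R and -R realise this M (trace 1679/625); the covering map identifies them, and the e23-coefficient sign is the tie-breaker.


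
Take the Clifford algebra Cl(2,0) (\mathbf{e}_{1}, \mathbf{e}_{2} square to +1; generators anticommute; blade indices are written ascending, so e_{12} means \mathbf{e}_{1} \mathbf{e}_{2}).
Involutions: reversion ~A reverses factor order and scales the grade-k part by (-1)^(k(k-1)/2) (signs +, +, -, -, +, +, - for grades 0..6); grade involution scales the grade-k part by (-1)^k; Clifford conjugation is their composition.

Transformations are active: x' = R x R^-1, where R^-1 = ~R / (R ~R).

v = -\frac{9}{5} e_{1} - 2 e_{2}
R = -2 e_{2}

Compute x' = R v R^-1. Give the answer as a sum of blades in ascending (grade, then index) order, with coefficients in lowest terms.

~R = -2 e_{2}, and R ~R = 4, so R^-1 = ~R / (4).
R v = 4 - \frac{18}{5} e_{12}
Answer: \frac{9}{5} e_{1} - 2 e_{2}
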